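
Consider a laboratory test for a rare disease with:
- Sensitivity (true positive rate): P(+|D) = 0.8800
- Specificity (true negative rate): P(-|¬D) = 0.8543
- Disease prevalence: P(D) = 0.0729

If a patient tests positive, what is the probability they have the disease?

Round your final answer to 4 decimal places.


Let D = has disease, + = positive test

Given:
- P(D) = 0.0729 (prevalence)
- P(+|D) = 0.8800 (sensitivity)
- P(-|¬D) = 0.8543 (specificity)
- P(+|¬D) = 0.1457 (false positive rate = 1 - specificity)

Step 1: Find P(+)
P(+) = P(+|D)P(D) + P(+|¬D)P(¬D)
     = 0.8800 × 0.0729 + 0.1457 × 0.9271
     = 0.06415200 + 0.13507847
     = 0.19923047

Step 2: Apply Bayes' theorem for P(D|+)
P(D|+) = P(+|D)P(D) / P(+)
       = 0.06415200 / 0.19923047
       = 0.3220


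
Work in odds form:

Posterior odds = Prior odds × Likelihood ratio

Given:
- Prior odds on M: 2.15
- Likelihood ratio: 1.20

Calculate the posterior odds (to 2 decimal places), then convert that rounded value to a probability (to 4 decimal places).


Step 1: Calculate posterior odds
Posterior odds = Prior odds × LR
               = 2.15 × 1.20
               = 2.58

Step 2: Convert to probability
P(M|E) = Posterior odds / (1 + Posterior odds)
       = 2.58 / (1 + 2.58)
       = 2.58 / 3.58
       = 0.7207

The evidence increased P(M) from 0.6825 to 0.7207.


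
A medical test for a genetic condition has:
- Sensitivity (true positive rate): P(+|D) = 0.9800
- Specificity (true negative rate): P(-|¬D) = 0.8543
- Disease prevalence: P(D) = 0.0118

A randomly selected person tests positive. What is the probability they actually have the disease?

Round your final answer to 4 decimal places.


Let D = has disease, + = positive test

Given:
- P(D) = 0.0118 (prevalence)
- P(+|D) = 0.9800 (sensitivity)
- P(-|¬D) = 0.8543 (specificity)
- P(+|¬D) = 0.1457 (false positive rate = 1 - specificity)

Step 1: Find P(+)
P(+) = P(+|D)P(D) + P(+|¬D)P(¬D)
     = 0.9800 × 0.0118 + 0.1457 × 0.9882
     = 0.01156400 + 0.14398074
     = 0.15554474

Step 2: Apply Bayes' theorem for P(D|+)
P(D|+) = P(+|D)P(D) / P(+)
       = 0.01156400 / 0.15554474
       = 0.0743


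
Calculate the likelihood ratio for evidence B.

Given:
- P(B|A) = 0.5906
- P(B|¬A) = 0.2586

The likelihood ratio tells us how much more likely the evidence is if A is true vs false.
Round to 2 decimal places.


Likelihood Ratio (LR) = P(B|A) / P(B|¬A)

LR = 0.5906 / 0.2586
   = 2.28

The evidence is 2.28 times more likely if A is true than if A is false.
Since LR > 1, the evidence supports A over ¬A.


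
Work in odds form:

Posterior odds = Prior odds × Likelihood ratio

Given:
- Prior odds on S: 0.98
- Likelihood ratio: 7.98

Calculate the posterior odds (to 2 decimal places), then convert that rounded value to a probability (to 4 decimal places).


Step 1: Calculate posterior odds
Posterior odds = Prior odds × LR
               = 0.98 × 7.98
               = 7.82

Step 2: Convert to probability
P(S|E) = Posterior odds / (1 + Posterior odds)
       = 7.82 / (1 + 7.82)
       = 7.82 / 8.82
       = 0.8866

The evidence increased P(S) from 0.4949 to 0.8866.


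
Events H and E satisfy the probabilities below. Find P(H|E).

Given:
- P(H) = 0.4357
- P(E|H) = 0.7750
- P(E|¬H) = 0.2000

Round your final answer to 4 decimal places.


Bayes' theorem: P(H|E) = P(E|H) × P(H) / P(E)

Step 1: Calculate P(E) using law of total probability
P(E) = P(E|H)P(H) + P(E|¬H)P(¬H)
     = 0.7750 × 0.4357 + 0.2000 × 0.5643
     = 0.33766750 + 0.11286000
     = 0.45052750

Step 2: Apply Bayes' theorem
P(H|E) = P(E|H) × P(H) / P(E)
       = 0.33766750 / 0.45052750
       = 0.7495


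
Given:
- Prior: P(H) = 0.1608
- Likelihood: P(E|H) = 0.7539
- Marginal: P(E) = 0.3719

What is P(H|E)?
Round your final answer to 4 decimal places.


Using Bayes' theorem:

P(H|E) = P(E|H) × P(H) / P(E)
       = 0.7539 × 0.1608 / 0.3719
       = 0.12122712 / 0.3719
       = 0.3260

The evidence strengthens our belief in H.
Prior: 0.1608 → Posterior: 0.3260


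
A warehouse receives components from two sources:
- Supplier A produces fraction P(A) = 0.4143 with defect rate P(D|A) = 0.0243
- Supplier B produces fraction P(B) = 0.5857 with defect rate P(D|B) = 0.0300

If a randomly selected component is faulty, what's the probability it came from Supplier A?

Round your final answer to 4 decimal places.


Let A = from Supplier A, D = faulty

Given:
- P(A) = 0.4143, P(B) = 0.5857
- P(D|A) = 0.0243, P(D|B) = 0.0300

Step 1: Find P(D)
P(D) = P(D|A)P(A) + P(D|B)P(B)
     = 0.0243 × 0.4143 + 0.0300 × 0.5857
     = 0.01006749 + 0.01757100
     = 0.02763849

Step 2: Apply Bayes' theorem
P(A|D) = P(D|A)P(A) / P(D)
       = 0.01006749 / 0.02763849
       = 0.3643


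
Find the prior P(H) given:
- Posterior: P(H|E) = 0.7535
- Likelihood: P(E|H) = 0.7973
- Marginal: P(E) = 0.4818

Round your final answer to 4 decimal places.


From Bayes' theorem: P(H|E) = P(E|H) × P(H) / P(E)

Rearranging for P(H):
P(H) = P(H|E) × P(E) / P(E|H)
     = 0.7535 × 0.4818 / 0.7973
     = 0.36303630 / 0.7973
     = 0.4553


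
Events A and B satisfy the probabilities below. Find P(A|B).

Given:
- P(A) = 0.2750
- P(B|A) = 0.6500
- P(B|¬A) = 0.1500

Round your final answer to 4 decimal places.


Bayes' theorem: P(A|B) = P(B|A) × P(A) / P(B)

Step 1: Calculate P(B) using law of total probability
P(B) = P(B|A)P(A) + P(B|¬A)P(¬A)
     = 0.6500 × 0.2750 + 0.1500 × 0.7250
     = 0.17875000 + 0.10875000
     = 0.28750000

Step 2: Apply Bayes' theorem
P(A|B) = P(B|A) × P(A) / P(B)
       = 0.17875000 / 0.28750000
       = 0.6217


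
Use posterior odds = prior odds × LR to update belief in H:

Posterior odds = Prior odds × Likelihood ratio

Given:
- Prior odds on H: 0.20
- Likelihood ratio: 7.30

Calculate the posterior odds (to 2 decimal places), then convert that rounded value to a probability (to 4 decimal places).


Step 1: Calculate posterior odds
Posterior odds = Prior odds × LR
               = 0.20 × 7.30
               = 1.46

Step 2: Convert to probability
P(H|E) = Posterior odds / (1 + Posterior odds)
       = 1.46 / (1 + 1.46)
       = 1.46 / 2.46
       = 0.5935

The evidence increased P(H) from 0.1667 to 0.5935.


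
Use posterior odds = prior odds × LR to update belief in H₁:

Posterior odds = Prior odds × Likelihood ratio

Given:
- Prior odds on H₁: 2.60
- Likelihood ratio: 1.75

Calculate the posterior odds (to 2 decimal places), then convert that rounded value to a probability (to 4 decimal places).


Step 1: Calculate posterior odds
Posterior odds = Prior odds × LR
               = 2.60 × 1.75
               = 4.55

Step 2: Convert to probability
P(H₁|E) = Posterior odds / (1 + Posterior odds)
       = 4.55 / (1 + 4.55)
       = 4.55 / 5.55
       = 0.8198

The evidence increased P(H₁) from 0.7222 to 0.8198.


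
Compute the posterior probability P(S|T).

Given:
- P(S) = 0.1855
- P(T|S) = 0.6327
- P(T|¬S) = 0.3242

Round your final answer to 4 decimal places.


Bayes' theorem: P(S|T) = P(T|S) × P(S) / P(T)

Step 1: Calculate P(T) using law of total probability
P(T) = P(T|S)P(S) + P(T|¬S)P(¬S)
     = 0.6327 × 0.1855 + 0.3242 × 0.8145
     = 0.11736585 + 0.26406090
     = 0.38142675

Step 2: Apply Bayes' theorem
P(S|T) = P(T|S) × P(S) / P(T)
       = 0.11736585 / 0.38142675
       = 0.3077


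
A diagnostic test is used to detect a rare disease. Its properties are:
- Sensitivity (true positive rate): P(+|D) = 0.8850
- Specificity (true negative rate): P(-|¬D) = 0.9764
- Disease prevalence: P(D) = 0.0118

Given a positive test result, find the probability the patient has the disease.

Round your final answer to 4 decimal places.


Let D = has disease, + = positive test

Given:
- P(D) = 0.0118 (prevalence)
- P(+|D) = 0.8850 (sensitivity)
- P(-|¬D) = 0.9764 (specificity)
- P(+|¬D) = 0.0236 (false positive rate = 1 - specificity)

Step 1: Find P(+)
P(+) = P(+|D)P(D) + P(+|¬D)P(¬D)
     = 0.8850 × 0.0118 + 0.0236 × 0.9882
     = 0.01044300 + 0.02332152
     = 0.03376452

Step 2: Apply Bayes' theorem for P(D|+)
P(D|+) = P(+|D)P(D) / P(+)
       = 0.01044300 / 0.03376452
       = 0.3093


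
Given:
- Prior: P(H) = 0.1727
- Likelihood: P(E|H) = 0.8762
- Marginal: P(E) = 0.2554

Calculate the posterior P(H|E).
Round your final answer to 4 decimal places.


Using Bayes' theorem:

P(H|E) = P(E|H) × P(H) / P(E)
       = 0.8762 × 0.1727 / 0.2554
       = 0.15131974 / 0.2554
       = 0.5925

The evidence strengthens our belief in H.
Prior: 0.1727 → Posterior: 0.5925


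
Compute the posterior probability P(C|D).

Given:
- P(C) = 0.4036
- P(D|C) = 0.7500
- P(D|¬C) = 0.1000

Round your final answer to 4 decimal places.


Bayes' theorem: P(C|D) = P(D|C) × P(C) / P(D)

Step 1: Calculate P(D) using law of total probability
P(D) = P(D|C)P(C) + P(D|¬C)P(¬C)
     = 0.7500 × 0.4036 + 0.1000 × 0.5964
     = 0.30270000 + 0.05964000
     = 0.36234000

Step 2: Apply Bayes' theorem
P(C|D) = P(D|C) × P(C) / P(D)
       = 0.30270000 / 0.36234000
       = 0.8354


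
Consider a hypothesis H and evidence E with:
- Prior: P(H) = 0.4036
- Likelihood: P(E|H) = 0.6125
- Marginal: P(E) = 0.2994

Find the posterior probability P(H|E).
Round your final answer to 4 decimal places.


Using Bayes' theorem:

P(H|E) = P(E|H) × P(H) / P(E)
       = 0.6125 × 0.4036 / 0.2994
       = 0.24720500 / 0.2994
       = 0.8257

The evidence strengthens our belief in H.
Prior: 0.4036 → Posterior: 0.8257


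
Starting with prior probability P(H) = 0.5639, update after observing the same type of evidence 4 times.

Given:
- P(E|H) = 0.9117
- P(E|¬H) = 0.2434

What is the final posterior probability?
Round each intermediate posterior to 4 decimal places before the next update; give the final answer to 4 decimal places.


Sequential Bayesian updating:

Initial prior: P(H) = 0.5639

Update 1:
  P(E) = 0.9117 × 0.5639 + 0.2434 × 0.4361 = 0.51410763 + 0.10614674 = 0.62025437
  P(H|E) = 0.51410763 / 0.62025437 = 0.8289

Update 2:
  P(E) = 0.9117 × 0.8289 + 0.2434 × 0.1711 = 0.75570813 + 0.04164574 = 0.79735387
  P(H|E) = 0.75570813 / 0.79735387 = 0.9478

Update 3:
  P(E) = 0.9117 × 0.9478 + 0.2434 × 0.0522 = 0.86410926 + 0.01270548 = 0.87681474
  P(H|E) = 0.86410926 / 0.87681474 = 0.9855

Update 4:
  P(E) = 0.9117 × 0.9855 + 0.2434 × 0.0145 = 0.89848035 + 0.00352930 = 0.90200965
  P(H|E) = 0.89848035 / 0.90200965 = 0.9961

Final posterior: 0.9961


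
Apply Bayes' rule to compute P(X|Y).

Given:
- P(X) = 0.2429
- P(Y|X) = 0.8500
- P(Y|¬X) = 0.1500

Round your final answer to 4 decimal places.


Bayes' theorem: P(X|Y) = P(Y|X) × P(X) / P(Y)

Step 1: Calculate P(Y) using law of total probability
P(Y) = P(Y|X)P(X) + P(Y|¬X)P(¬X)
     = 0.8500 × 0.2429 + 0.1500 × 0.7571
     = 0.20646500 + 0.11356500
     = 0.32003000

Step 2: Apply Bayes' theorem
P(X|Y) = P(Y|X) × P(X) / P(Y)
       = 0.20646500 / 0.32003000
       = 0.6451


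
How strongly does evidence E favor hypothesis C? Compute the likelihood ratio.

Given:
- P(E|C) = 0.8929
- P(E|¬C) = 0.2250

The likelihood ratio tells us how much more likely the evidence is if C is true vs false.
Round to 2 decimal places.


Likelihood Ratio (LR) = P(E|C) / P(E|¬C)

LR = 0.8929 / 0.2250
   = 3.97

The evidence is 3.97 times more likely if C is true than if C is false.
Because LR exceeds 1, E is evidence for C.


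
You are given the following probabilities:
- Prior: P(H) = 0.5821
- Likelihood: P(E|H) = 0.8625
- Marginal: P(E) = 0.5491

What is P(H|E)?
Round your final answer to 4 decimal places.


Using Bayes' theorem:

P(H|E) = P(E|H) × P(H) / P(E)
       = 0.8625 × 0.5821 / 0.5491
       = 0.50206125 / 0.5491
       = 0.9143

The evidence strengthens our belief in H.
Prior: 0.5821 → Posterior: 0.9143


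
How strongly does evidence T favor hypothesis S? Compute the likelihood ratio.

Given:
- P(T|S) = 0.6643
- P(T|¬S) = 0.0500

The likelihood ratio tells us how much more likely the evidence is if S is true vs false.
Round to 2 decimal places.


Likelihood Ratio (LR) = P(T|S) / P(T|¬S)

LR = 0.6643 / 0.0500
   = 13.29

The evidence is 13.29 times more likely if S is true than if S is false.
LR > 1, so observing T raises the odds in favor of S.


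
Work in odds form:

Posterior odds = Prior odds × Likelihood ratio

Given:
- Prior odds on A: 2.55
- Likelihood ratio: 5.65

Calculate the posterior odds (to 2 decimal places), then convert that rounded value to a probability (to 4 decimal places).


Step 1: Calculate posterior odds
Posterior odds = Prior odds × LR
               = 2.55 × 5.65
               = 14.41

Step 2: Convert to probability
P(A|E) = Posterior odds / (1 + Posterior odds)
       = 14.41 / (1 + 14.41)
       = 14.41 / 15.41
       = 0.9351

The evidence increased P(A) from 0.7183 to 0.9351.


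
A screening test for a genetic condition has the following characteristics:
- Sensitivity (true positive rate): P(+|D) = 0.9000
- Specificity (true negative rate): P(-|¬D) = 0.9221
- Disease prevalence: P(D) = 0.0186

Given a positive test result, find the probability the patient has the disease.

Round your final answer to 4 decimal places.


Let D = has disease, + = positive test

Given:
- P(D) = 0.0186 (prevalence)
- P(+|D) = 0.9000 (sensitivity)
- P(-|¬D) = 0.9221 (specificity)
- P(+|¬D) = 0.0779 (false positive rate = 1 - specificity)

Step 1: Find P(+)
P(+) = P(+|D)P(D) + P(+|¬D)P(¬D)
     = 0.9000 × 0.0186 + 0.0779 × 0.9814
     = 0.01674000 + 0.07645106
     = 0.09319106

Step 2: Apply Bayes' theorem for P(D|+)
P(D|+) = P(+|D)P(D) / P(+)
       = 0.01674000 / 0.09319106
       = 0.1796


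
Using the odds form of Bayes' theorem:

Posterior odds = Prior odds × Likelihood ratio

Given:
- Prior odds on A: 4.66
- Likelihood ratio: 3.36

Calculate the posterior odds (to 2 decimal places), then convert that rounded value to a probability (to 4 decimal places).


Step 1: Calculate posterior odds
Posterior odds = Prior odds × LR
               = 4.66 × 3.36
               = 15.66

Step 2: Convert to probability
P(A|E) = Posterior odds / (1 + Posterior odds)
       = 15.66 / (1 + 15.66)
       = 15.66 / 16.66
       = 0.9400

The evidence increased P(A) from 0.8233 to 0.9400.


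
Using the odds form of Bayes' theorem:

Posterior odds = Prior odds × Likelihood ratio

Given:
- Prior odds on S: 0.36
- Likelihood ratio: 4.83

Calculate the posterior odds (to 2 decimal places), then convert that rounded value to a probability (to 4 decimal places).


Step 1: Calculate posterior odds
Posterior odds = Prior odds × LR
               = 0.36 × 4.83
               = 1.74

Step 2: Convert to probability
P(S|E) = Posterior odds / (1 + Posterior odds)
       = 1.74 / (1 + 1.74)
       = 1.74 / 2.74
       = 0.6350

The evidence increased P(S) from 0.2647 to 0.6350.


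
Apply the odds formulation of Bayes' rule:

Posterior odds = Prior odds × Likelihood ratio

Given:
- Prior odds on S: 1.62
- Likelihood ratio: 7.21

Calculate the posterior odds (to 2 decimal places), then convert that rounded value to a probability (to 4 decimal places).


Step 1: Calculate posterior odds
Posterior odds = Prior odds × LR
               = 1.62 × 7.21
               = 11.68

Step 2: Convert to probability
P(S|E) = Posterior odds / (1 + Posterior odds)
       = 11.68 / (1 + 11.68)
       = 11.68 / 12.68
       = 0.9211

The evidence increased P(S) from 0.6183 to 0.9211.


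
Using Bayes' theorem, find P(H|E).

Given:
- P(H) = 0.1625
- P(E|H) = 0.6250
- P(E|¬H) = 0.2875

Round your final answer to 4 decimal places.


Bayes' theorem: P(H|E) = P(E|H) × P(H) / P(E)

Step 1: Calculate P(E) using law of total probability
P(E) = P(E|H)P(H) + P(E|¬H)P(¬H)
     = 0.6250 × 0.1625 + 0.2875 × 0.8375
     = 0.10156250 + 0.24078125
     = 0.34234375

Step 2: Apply Bayes' theorem
P(H|E) = P(E|H) × P(H) / P(E)
       = 0.10156250 / 0.34234375
       = 0.2967


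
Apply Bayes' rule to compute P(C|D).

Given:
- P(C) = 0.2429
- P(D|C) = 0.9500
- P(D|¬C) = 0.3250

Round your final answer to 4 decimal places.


Bayes' theorem: P(C|D) = P(D|C) × P(C) / P(D)

Step 1: Calculate P(D) using law of total probability
P(D) = P(D|C)P(C) + P(D|¬C)P(¬C)
     = 0.9500 × 0.2429 + 0.3250 × 0.7571
     = 0.23075500 + 0.24605750
     = 0.47681250

Step 2: Apply Bayes' theorem
P(C|D) = P(D|C) × P(C) / P(D)
       = 0.23075500 / 0.47681250
       = 0.4840


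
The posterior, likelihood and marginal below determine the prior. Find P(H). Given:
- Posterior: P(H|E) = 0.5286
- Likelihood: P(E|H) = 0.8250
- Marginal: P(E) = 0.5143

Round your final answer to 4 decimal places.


From Bayes' theorem: P(H|E) = P(E|H) × P(H) / P(E)

Rearranging for P(H):
P(H) = P(H|E) × P(E) / P(E|H)
     = 0.5286 × 0.5143 / 0.8250
     = 0.27185898 / 0.8250
     = 0.3295


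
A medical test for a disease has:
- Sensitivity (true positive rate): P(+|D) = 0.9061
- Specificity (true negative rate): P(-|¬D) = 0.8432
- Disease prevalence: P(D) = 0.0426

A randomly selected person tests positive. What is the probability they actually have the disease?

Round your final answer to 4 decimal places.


Let D = has disease, + = positive test

Given:
- P(D) = 0.0426 (prevalence)
- P(+|D) = 0.9061 (sensitivity)
- P(-|¬D) = 0.8432 (specificity)
- P(+|¬D) = 0.1568 (false positive rate = 1 - specificity)

Step 1: Find P(+)
P(+) = P(+|D)P(D) + P(+|¬D)P(¬D)
     = 0.9061 × 0.0426 + 0.1568 × 0.9574
     = 0.03859986 + 0.15012032
     = 0.18872018

Step 2: Apply Bayes' theorem for P(D|+)
P(D|+) = P(+|D)P(D) / P(+)
       = 0.03859986 / 0.18872018
       = 0.2045


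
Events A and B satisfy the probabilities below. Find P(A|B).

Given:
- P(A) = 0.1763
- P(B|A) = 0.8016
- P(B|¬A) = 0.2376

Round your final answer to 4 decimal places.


Bayes' theorem: P(A|B) = P(B|A) × P(A) / P(B)

Step 1: Calculate P(B) using law of total probability
P(B) = P(B|A)P(A) + P(B|¬A)P(¬A)
     = 0.8016 × 0.1763 + 0.2376 × 0.8237
     = 0.14132208 + 0.19571112
     = 0.33703320

Step 2: Apply Bayes' theorem
P(A|B) = P(B|A) × P(A) / P(B)
       = 0.14132208 / 0.33703320
       = 0.4193


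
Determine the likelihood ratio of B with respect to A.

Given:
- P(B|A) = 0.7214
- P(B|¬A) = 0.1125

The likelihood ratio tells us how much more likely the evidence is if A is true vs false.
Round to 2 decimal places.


Likelihood Ratio (LR) = P(B|A) / P(B|¬A)

LR = 0.7214 / 0.1125
   = 6.41

The evidence is 6.41 times more likely if A is true than if A is false.
Since LR > 1, the evidence supports A over ¬A.


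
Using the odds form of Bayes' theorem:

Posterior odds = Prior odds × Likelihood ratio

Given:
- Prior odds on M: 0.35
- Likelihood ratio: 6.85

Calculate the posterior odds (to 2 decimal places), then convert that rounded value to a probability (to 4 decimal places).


Step 1: Calculate posterior odds
Posterior odds = Prior odds × LR
               = 0.35 × 6.85
               = 2.40

Step 2: Convert to probability
P(M|E) = Posterior odds / (1 + Posterior odds)
       = 2.40 / (1 + 2.40)
       = 2.40 / 3.40
       = 0.7059

The evidence increased P(M) from 0.2593 to 0.7059.


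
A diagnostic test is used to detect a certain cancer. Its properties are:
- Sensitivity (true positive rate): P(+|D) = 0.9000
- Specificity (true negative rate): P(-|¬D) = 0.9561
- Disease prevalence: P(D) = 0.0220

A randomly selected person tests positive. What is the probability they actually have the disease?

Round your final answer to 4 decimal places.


Let D = has disease, + = positive test

Given:
- P(D) = 0.0220 (prevalence)
- P(+|D) = 0.9000 (sensitivity)
- P(-|¬D) = 0.9561 (specificity)
- P(+|¬D) = 0.0439 (false positive rate = 1 - specificity)

Step 1: Find P(+)
P(+) = P(+|D)P(D) + P(+|¬D)P(¬D)
     = 0.9000 × 0.0220 + 0.0439 × 0.9780
     = 0.01980000 + 0.04293420
     = 0.06273420

Step 2: Apply Bayes' theorem for P(D|+)
P(D|+) = P(+|D)P(D) / P(+)
       = 0.01980000 / 0.06273420
       = 0.3156


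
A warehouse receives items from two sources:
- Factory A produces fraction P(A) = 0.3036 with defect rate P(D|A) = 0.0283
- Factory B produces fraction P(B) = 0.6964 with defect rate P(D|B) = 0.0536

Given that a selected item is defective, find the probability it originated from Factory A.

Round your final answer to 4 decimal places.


Let A = from Factory A, D = defective

Given:
- P(A) = 0.3036, P(B) = 0.6964
- P(D|A) = 0.0283, P(D|B) = 0.0536

Step 1: Find P(D)
P(D) = P(D|A)P(A) + P(D|B)P(B)
     = 0.0283 × 0.3036 + 0.0536 × 0.6964
     = 0.00859188 + 0.03732704
     = 0.04591892

Step 2: Apply Bayes' theorem
P(A|D) = P(D|A)P(A) / P(D)
       = 0.00859188 / 0.04591892
       = 0.1871


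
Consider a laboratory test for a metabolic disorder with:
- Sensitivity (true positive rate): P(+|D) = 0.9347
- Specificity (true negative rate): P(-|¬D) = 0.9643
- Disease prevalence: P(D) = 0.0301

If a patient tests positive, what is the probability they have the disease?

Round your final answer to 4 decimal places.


Let D = has disease, + = positive test

Given:
- P(D) = 0.0301 (prevalence)
- P(+|D) = 0.9347 (sensitivity)
- P(-|¬D) = 0.9643 (specificity)
- P(+|¬D) = 0.0357 (false positive rate = 1 - specificity)

Step 1: Find P(+)
P(+) = P(+|D)P(D) + P(+|¬D)P(¬D)
     = 0.9347 × 0.0301 + 0.0357 × 0.9699
     = 0.02813447 + 0.03462543
     = 0.06275990

Step 2: Apply Bayes' theorem for P(D|+)
P(D|+) = P(+|D)P(D) / P(+)
       = 0.02813447 / 0.06275990
       = 0.4483


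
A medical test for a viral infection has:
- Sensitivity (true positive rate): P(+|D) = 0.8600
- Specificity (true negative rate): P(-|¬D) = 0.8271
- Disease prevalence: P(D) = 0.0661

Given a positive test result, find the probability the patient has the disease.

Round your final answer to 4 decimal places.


Let D = has disease, + = positive test

Given:
- P(D) = 0.0661 (prevalence)
- P(+|D) = 0.8600 (sensitivity)
- P(-|¬D) = 0.8271 (specificity)
- P(+|¬D) = 0.1729 (false positive rate = 1 - specificity)

Step 1: Find P(+)
P(+) = P(+|D)P(D) + P(+|¬D)P(¬D)
     = 0.8600 × 0.0661 + 0.1729 × 0.9339
     = 0.05684600 + 0.16147131
     = 0.21831731

Step 2: Apply Bayes' theorem for P(D|+)
P(D|+) = P(+|D)P(D) / P(+)
       = 0.05684600 / 0.21831731
       = 0.2604


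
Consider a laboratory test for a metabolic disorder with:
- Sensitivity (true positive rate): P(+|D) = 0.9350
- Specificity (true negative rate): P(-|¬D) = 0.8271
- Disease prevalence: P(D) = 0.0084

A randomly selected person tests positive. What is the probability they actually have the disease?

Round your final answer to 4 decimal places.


Let D = has disease, + = positive test

Given:
- P(D) = 0.0084 (prevalence)
- P(+|D) = 0.9350 (sensitivity)
- P(-|¬D) = 0.8271 (specificity)
- P(+|¬D) = 0.1729 (false positive rate = 1 - specificity)

Step 1: Find P(+)
P(+) = P(+|D)P(D) + P(+|¬D)P(¬D)
     = 0.9350 × 0.0084 + 0.1729 × 0.9916
     = 0.00785400 + 0.17144764
     = 0.17930164

Step 2: Apply Bayes' theorem for P(D|+)
P(D|+) = P(+|D)P(D) / P(+)
       = 0.00785400 / 0.17930164
       = 0.0438


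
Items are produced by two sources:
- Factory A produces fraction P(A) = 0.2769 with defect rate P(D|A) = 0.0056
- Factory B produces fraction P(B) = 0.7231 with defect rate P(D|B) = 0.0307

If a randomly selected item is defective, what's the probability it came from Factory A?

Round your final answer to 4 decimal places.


Let A = from Factory A, D = defective

Given:
- P(A) = 0.2769, P(B) = 0.7231
- P(D|A) = 0.0056, P(D|B) = 0.0307

Step 1: Find P(D)
P(D) = P(D|A)P(A) + P(D|B)P(B)
     = 0.0056 × 0.2769 + 0.0307 × 0.7231
     = 0.00155064 + 0.02219917
     = 0.02374981

Step 2: Apply Bayes' theorem
P(A|D) = P(D|A)P(A) / P(D)
       = 0.00155064 / 0.02374981
       = 0.0653


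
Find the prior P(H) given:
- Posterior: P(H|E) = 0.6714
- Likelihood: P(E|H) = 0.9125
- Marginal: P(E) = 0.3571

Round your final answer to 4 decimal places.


From Bayes' theorem: P(H|E) = P(E|H) × P(H) / P(E)

Rearranging for P(H):
P(H) = P(H|E) × P(E) / P(E|H)
     = 0.6714 × 0.3571 / 0.9125
     = 0.23975694 / 0.9125
     = 0.2627


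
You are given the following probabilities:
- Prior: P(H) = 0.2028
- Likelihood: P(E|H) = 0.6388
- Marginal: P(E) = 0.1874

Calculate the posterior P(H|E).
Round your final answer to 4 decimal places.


Using Bayes' theorem:

P(H|E) = P(E|H) × P(H) / P(E)
       = 0.6388 × 0.2028 / 0.1874
       = 0.12954864 / 0.1874
       = 0.6913

The evidence strengthens our belief in H.
Prior: 0.2028 → Posterior: 0.6913


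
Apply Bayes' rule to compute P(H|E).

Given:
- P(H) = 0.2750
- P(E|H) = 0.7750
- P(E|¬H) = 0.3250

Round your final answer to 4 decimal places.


Bayes' theorem: P(H|E) = P(E|H) × P(H) / P(E)

Step 1: Calculate P(E) using law of total probability
P(E) = P(E|H)P(H) + P(E|¬H)P(¬H)
     = 0.7750 × 0.2750 + 0.3250 × 0.7250
     = 0.21312500 + 0.23562500
     = 0.44875000

Step 2: Apply Bayes' theorem
P(H|E) = P(E|H) × P(H) / P(E)
       = 0.21312500 / 0.44875000
       = 0.4749


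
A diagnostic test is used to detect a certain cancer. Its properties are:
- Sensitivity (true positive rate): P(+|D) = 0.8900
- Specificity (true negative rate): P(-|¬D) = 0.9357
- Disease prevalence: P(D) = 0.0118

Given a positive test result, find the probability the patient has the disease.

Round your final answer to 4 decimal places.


Let D = has disease, + = positive test

Given:
- P(D) = 0.0118 (prevalence)
- P(+|D) = 0.8900 (sensitivity)
- P(-|¬D) = 0.9357 (specificity)
- P(+|¬D) = 0.0643 (false positive rate = 1 - specificity)

Step 1: Find P(+)
P(+) = P(+|D)P(D) + P(+|¬D)P(¬D)
     = 0.8900 × 0.0118 + 0.0643 × 0.9882
     = 0.01050200 + 0.06354126
     = 0.07404326

Step 2: Apply Bayes' theorem for P(D|+)
P(D|+) = P(+|D)P(D) / P(+)
       = 0.01050200 / 0.07404326
       = 0.1418


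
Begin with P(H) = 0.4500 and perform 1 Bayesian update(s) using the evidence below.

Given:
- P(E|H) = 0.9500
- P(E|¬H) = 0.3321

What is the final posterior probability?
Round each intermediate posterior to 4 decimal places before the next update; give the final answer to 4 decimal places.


Sequential Bayesian updating:

Initial prior: P(H) = 0.4500

Update 1:
  P(E) = 0.9500 × 0.4500 + 0.3321 × 0.5500 = 0.42750000 + 0.18265500 = 0.61015500
  P(H|E) = 0.42750000 / 0.61015500 = 0.7006

Final posterior: 0.7006


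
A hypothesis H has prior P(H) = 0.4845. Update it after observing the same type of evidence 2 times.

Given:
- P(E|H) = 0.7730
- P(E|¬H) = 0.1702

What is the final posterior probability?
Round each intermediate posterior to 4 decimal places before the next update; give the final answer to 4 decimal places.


Sequential Bayesian updating:

Initial prior: P(H) = 0.4845

Update 1:
  P(E) = 0.7730 × 0.4845 + 0.1702 × 0.5155 = 0.37451850 + 0.08773810 = 0.46225660
  P(H|E) = 0.37451850 / 0.46225660 = 0.8102

Update 2:
  P(E) = 0.7730 × 0.8102 + 0.1702 × 0.1898 = 0.62628460 + 0.03230396 = 0.65858856
  P(H|E) = 0.62628460 / 0.65858856 = 0.9509

Final posterior: 0.9509


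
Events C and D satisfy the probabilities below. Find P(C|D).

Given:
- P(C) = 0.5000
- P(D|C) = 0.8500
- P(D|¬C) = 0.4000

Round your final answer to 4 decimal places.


Bayes' theorem: P(C|D) = P(D|C) × P(C) / P(D)

Step 1: Calculate P(D) using law of total probability
P(D) = P(D|C)P(C) + P(D|¬C)P(¬C)
     = 0.8500 × 0.5000 + 0.4000 × 0.5000
     = 0.42500000 + 0.20000000
     = 0.62500000

Step 2: Apply Bayes' theorem
P(C|D) = P(D|C) × P(C) / P(D)
       = 0.42500000 / 0.62500000
       = 0.6800


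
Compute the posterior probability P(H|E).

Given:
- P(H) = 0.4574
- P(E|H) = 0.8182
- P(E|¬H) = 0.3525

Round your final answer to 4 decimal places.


Bayes' theorem: P(H|E) = P(E|H) × P(H) / P(E)

Step 1: Calculate P(E) using law of total probability
P(E) = P(E|H)P(H) + P(E|¬H)P(¬H)
     = 0.8182 × 0.4574 + 0.3525 × 0.5426
     = 0.37424468 + 0.19126650
     = 0.56551118

Step 2: Apply Bayes' theorem
P(H|E) = P(E|H) × P(H) / P(E)
       = 0.37424468 / 0.56551118
       = 0.6618


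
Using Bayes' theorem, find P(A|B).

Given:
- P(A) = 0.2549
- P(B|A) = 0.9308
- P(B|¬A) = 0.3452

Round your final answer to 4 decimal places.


Bayes' theorem: P(A|B) = P(B|A) × P(A) / P(B)

Step 1: Calculate P(B) using law of total probability
P(B) = P(B|A)P(A) + P(B|¬A)P(¬A)
     = 0.9308 × 0.2549 + 0.3452 × 0.7451
     = 0.23726092 + 0.25720852
     = 0.49446944

Step 2: Apply Bayes' theorem
P(A|B) = P(B|A) × P(A) / P(B)
       = 0.23726092 / 0.49446944
       = 0.4798


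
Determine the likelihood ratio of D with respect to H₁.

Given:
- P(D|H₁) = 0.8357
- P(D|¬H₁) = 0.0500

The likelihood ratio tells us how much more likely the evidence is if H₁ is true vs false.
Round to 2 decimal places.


Likelihood Ratio (LR) = P(D|H₁) / P(D|¬H₁)

LR = 0.8357 / 0.0500
   = 16.71

The evidence is 16.71 times more likely if H₁ is true than if H₁ is false.
Since LR > 1, the evidence supports H₁ over ¬H₁.


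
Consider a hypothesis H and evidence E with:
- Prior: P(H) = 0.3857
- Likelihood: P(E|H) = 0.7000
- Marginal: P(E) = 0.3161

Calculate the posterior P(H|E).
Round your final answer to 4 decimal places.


Using Bayes' theorem:

P(H|E) = P(E|H) × P(H) / P(E)
       = 0.7000 × 0.3857 / 0.3161
       = 0.26999000 / 0.3161
       = 0.8541

The evidence strengthens our belief in H.
Prior: 0.3857 → Posterior: 0.8541


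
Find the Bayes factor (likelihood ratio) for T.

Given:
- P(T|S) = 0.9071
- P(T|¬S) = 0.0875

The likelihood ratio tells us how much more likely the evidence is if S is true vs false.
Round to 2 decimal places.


Likelihood Ratio (LR) = P(T|S) / P(T|¬S)

LR = 0.9071 / 0.0875
   = 10.37

The evidence is 10.37 times more likely if S is true than if S is false.
Since LR > 1, the evidence supports S over ¬S.


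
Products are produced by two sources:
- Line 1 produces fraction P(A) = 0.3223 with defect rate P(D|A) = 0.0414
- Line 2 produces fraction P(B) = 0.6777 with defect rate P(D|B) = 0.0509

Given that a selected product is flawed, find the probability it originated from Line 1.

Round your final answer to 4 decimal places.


Let A = from Line 1, D = flawed

Given:
- P(A) = 0.3223, P(B) = 0.6777
- P(D|A) = 0.0414, P(D|B) = 0.0509

Step 1: Find P(D)
P(D) = P(D|A)P(A) + P(D|B)P(B)
     = 0.0414 × 0.3223 + 0.0509 × 0.6777
     = 0.01334322 + 0.03449493
     = 0.04783815

Step 2: Apply Bayes' theorem
P(A|D) = P(D|A)P(A) / P(D)
       = 0.01334322 / 0.04783815
       = 0.2789


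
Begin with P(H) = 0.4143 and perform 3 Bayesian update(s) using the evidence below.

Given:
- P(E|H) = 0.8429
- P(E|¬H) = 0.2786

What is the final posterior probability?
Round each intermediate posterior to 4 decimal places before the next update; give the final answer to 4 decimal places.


Sequential Bayesian updating:

Initial prior: P(H) = 0.4143

Update 1:
  P(E) = 0.8429 × 0.4143 + 0.2786 × 0.5857 = 0.34921347 + 0.16317602 = 0.51238949
  P(H|E) = 0.34921347 / 0.51238949 = 0.6815

Update 2:
  P(E) = 0.8429 × 0.6815 + 0.2786 × 0.3185 = 0.57443635 + 0.08873410 = 0.66317045
  P(H|E) = 0.57443635 / 0.66317045 = 0.8662

Update 3:
  P(E) = 0.8429 × 0.8662 + 0.2786 × 0.1338 = 0.73011998 + 0.03727668 = 0.76739666
  P(H|E) = 0.73011998 / 0.76739666 = 0.9514

Final posterior: 0.9514


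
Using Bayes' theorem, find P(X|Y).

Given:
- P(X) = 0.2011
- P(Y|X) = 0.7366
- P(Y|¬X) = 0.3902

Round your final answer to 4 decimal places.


Bayes' theorem: P(X|Y) = P(Y|X) × P(X) / P(Y)

Step 1: Calculate P(Y) using law of total probability
P(Y) = P(Y|X)P(X) + P(Y|¬X)P(¬X)
     = 0.7366 × 0.2011 + 0.3902 × 0.7989
     = 0.14813026 + 0.31173078
     = 0.45986104

Step 2: Apply Bayes' theorem
P(X|Y) = P(Y|X) × P(X) / P(Y)
       = 0.14813026 / 0.45986104
       = 0.3221


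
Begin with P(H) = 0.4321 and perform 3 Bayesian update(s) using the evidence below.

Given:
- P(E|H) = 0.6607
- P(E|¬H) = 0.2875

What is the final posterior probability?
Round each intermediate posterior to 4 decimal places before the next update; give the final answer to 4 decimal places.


Sequential Bayesian updating:

Initial prior: P(H) = 0.4321

Update 1:
  P(E) = 0.6607 × 0.4321 + 0.2875 × 0.5679 = 0.28548847 + 0.16327125 = 0.44875972
  P(H|E) = 0.28548847 / 0.44875972 = 0.6362

Update 2:
  P(E) = 0.6607 × 0.6362 + 0.2875 × 0.3638 = 0.42033734 + 0.10459250 = 0.52492984
  P(H|E) = 0.42033734 / 0.52492984 = 0.8007

Update 3:
  P(E) = 0.6607 × 0.8007 + 0.2875 × 0.1993 = 0.52902249 + 0.05729875 = 0.58632124
  P(H|E) = 0.52902249 / 0.58632124 = 0.9023

Final posterior: 0.9023


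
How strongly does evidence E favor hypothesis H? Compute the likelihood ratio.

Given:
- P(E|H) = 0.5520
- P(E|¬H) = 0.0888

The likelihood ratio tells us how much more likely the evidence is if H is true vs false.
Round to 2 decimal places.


Likelihood Ratio (LR) = P(E|H) / P(E|¬H)

LR = 0.5520 / 0.0888
   = 6.22

The evidence is 6.22 times more likely if H is true than if H is false.
Since LR > 1, the evidence supports H over ¬H.


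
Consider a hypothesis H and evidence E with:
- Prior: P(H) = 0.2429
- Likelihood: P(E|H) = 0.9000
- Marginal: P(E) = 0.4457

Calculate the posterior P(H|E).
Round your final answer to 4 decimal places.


Using Bayes' theorem:

P(H|E) = P(E|H) × P(H) / P(E)
       = 0.9000 × 0.2429 / 0.4457
       = 0.21861000 / 0.4457
       = 0.4905

The evidence strengthens our belief in H.
Prior: 0.2429 → Posterior: 0.4905


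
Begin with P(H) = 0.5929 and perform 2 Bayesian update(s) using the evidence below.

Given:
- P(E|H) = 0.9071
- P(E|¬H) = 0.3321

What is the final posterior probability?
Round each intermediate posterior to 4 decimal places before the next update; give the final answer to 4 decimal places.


Sequential Bayesian updating:

Initial prior: P(H) = 0.5929

Update 1:
  P(E) = 0.9071 × 0.5929 + 0.3321 × 0.4071 = 0.53781959 + 0.13519791 = 0.67301750
  P(H|E) = 0.53781959 / 0.67301750 = 0.7991

Update 2:
  P(E) = 0.9071 × 0.7991 + 0.3321 × 0.2009 = 0.72486361 + 0.06671889 = 0.79158250
  P(H|E) = 0.72486361 / 0.79158250 = 0.9157

Final posterior: 0.9157


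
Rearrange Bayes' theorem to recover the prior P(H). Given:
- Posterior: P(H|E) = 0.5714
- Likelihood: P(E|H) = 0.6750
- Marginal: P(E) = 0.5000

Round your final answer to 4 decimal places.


From Bayes' theorem: P(H|E) = P(E|H) × P(H) / P(E)

Rearranging for P(H):
P(H) = P(H|E) × P(E) / P(E|H)
     = 0.5714 × 0.5000 / 0.6750
     = 0.28570000 / 0.6750
     = 0.4233


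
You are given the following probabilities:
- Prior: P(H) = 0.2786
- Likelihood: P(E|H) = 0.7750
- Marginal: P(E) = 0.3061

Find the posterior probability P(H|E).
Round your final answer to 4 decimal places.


Using Bayes' theorem:

P(H|E) = P(E|H) × P(H) / P(E)
       = 0.7750 × 0.2786 / 0.3061
       = 0.21591500 / 0.3061
       = 0.7054

The evidence strengthens our belief in H.
Prior: 0.2786 → Posterior: 0.7054


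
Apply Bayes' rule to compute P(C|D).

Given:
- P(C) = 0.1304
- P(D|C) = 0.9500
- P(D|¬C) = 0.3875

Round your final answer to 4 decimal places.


Bayes' theorem: P(C|D) = P(D|C) × P(C) / P(D)

Step 1: Calculate P(D) using law of total probability
P(D) = P(D|C)P(C) + P(D|¬C)P(¬C)
     = 0.9500 × 0.1304 + 0.3875 × 0.8696
     = 0.12388000 + 0.33697000
     = 0.46085000

Step 2: Apply Bayes' theorem
P(C|D) = P(D|C) × P(C) / P(D)
       = 0.12388000 / 0.46085000
       = 0.2688


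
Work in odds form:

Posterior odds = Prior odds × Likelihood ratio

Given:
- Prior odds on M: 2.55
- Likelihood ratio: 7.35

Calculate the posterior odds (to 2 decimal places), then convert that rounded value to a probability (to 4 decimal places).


Step 1: Calculate posterior odds
Posterior odds = Prior odds × LR
               = 2.55 × 7.35
               = 18.74

Step 2: Convert to probability
P(M|E) = Posterior odds / (1 + Posterior odds)
       = 18.74 / (1 + 18.74)
       = 18.74 / 19.74
       = 0.9493

The evidence increased P(M) from 0.7183 to 0.9493.


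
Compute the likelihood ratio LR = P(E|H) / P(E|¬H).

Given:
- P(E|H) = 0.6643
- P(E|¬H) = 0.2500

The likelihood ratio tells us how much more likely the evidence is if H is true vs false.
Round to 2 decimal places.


Likelihood Ratio (LR) = P(E|H) / P(E|¬H)

LR = 0.6643 / 0.2500
   = 2.66

The evidence is 2.66 times more likely if H is true than if H is false.
Since LR > 1, the evidence supports H over ¬H.


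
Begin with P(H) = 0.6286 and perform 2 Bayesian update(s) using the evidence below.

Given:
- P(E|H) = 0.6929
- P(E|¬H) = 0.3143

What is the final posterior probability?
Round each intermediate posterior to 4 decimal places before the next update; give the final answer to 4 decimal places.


Sequential Bayesian updating:

Initial prior: P(H) = 0.6286

Update 1:
  P(E) = 0.6929 × 0.6286 + 0.3143 × 0.3714 = 0.43555694 + 0.11673102 = 0.55228796
  P(H|E) = 0.43555694 / 0.55228796 = 0.7886

Update 2:
  P(E) = 0.6929 × 0.7886 + 0.3143 × 0.2114 = 0.54642094 + 0.06644302 = 0.61286396
  P(H|E) = 0.54642094 / 0.61286396 = 0.8916

Final posterior: 0.8916


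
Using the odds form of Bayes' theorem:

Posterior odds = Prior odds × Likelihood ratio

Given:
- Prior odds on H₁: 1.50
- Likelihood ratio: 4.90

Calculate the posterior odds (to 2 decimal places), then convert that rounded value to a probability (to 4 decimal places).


Step 1: Calculate posterior odds
Posterior odds = Prior odds × LR
               = 1.50 × 4.90
               = 7.35

Step 2: Convert to probability
P(H₁|E) = Posterior odds / (1 + Posterior odds)
       = 7.35 / (1 + 7.35)
       = 7.35 / 8.35
       = 0.8802

The evidence increased P(H₁) from 0.6000 to 0.8802.


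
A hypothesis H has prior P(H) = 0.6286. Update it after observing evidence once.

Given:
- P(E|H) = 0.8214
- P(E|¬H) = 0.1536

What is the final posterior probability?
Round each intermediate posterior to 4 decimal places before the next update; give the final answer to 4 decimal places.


Sequential Bayesian updating:

Initial prior: P(H) = 0.6286

Update 1:
  P(E) = 0.8214 × 0.6286 + 0.1536 × 0.3714 = 0.51633204 + 0.05704704 = 0.57337908
  P(H|E) = 0.51633204 / 0.57337908 = 0.9005

Final posterior: 0.9005


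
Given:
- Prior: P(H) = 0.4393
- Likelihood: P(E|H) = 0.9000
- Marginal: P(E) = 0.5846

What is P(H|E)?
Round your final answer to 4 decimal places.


Using Bayes' theorem:

P(H|E) = P(E|H) × P(H) / P(E)
       = 0.9000 × 0.4393 / 0.5846
       = 0.39537000 / 0.5846
       = 0.6763

The evidence strengthens our belief in H.
Prior: 0.4393 → Posterior: 0.6763


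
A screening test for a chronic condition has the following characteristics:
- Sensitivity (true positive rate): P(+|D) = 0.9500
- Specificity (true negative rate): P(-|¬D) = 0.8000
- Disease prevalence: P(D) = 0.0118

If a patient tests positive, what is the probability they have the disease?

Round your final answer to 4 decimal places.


Let D = has disease, + = positive test

Given:
- P(D) = 0.0118 (prevalence)
- P(+|D) = 0.9500 (sensitivity)
- P(-|¬D) = 0.8000 (specificity)
- P(+|¬D) = 0.2000 (false positive rate = 1 - specificity)

Step 1: Find P(+)
P(+) = P(+|D)P(D) + P(+|¬D)P(¬D)
     = 0.9500 × 0.0118 + 0.2000 × 0.9882
     = 0.01121000 + 0.19764000
     = 0.20885000

Step 2: Apply Bayes' theorem for P(D|+)
P(D|+) = P(+|D)P(D) / P(+)
       = 0.01121000 / 0.20885000
       = 0.0537


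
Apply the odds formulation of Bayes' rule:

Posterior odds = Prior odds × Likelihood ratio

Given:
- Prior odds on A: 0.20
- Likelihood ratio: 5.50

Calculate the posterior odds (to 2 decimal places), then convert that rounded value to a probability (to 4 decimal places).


Step 1: Calculate posterior odds
Posterior odds = Prior odds × LR
               = 0.20 × 5.50
               = 1.10

Step 2: Convert to probability
P(A|E) = Posterior odds / (1 + Posterior odds)
       = 1.10 / (1 + 1.10)
       = 1.10 / 2.10
       = 0.5238

The evidence increased P(A) from 0.1667 to 0.5238.


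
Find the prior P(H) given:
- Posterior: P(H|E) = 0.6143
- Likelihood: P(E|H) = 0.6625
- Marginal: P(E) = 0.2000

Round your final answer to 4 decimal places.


From Bayes' theorem: P(H|E) = P(E|H) × P(H) / P(E)

Rearranging for P(H):
P(H) = P(H|E) × P(E) / P(E|H)
     = 0.6143 × 0.2000 / 0.6625
     = 0.12286000 / 0.6625
     = 0.1854
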